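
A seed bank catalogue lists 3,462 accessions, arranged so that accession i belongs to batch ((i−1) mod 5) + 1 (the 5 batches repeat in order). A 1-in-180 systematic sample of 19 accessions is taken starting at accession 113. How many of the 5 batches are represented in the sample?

1

Consecutive selections differ by k = 180, so their batch numbers differ by 180 mod 5 = 0.
gcd(180, 5) = 5, so the sample visits 5/5 = 1 distinct residues mod 5.
Start 113 is batch 3; the batches hit are 3.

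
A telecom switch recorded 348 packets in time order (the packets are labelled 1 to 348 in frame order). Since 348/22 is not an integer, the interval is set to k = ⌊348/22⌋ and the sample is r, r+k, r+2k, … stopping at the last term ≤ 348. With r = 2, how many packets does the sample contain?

24

k = ⌊348/22⌋ = 15
Achieved size = ⌊(348 − 2)/15⌋ + 1 = ⌊346/15⌋ + 1 = 23 + 1 = 24
(last selection: 2 + 23×15 = 347 ≤ 348; next would be 362 > 348)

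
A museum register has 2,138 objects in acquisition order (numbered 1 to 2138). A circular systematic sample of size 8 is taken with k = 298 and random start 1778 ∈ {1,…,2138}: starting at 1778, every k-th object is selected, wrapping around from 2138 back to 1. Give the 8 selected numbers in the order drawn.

1778, 2076, 236, 534, 832, 1130, 1428, 1726

Selection 1: 1778
Selection 2: 1778 + 298 = 2076
Selection 3: 2076 + 298 = 2374 → 2374 − 2138 = 236
Selection 4: 236 + 298 = 534
Selection 5: 534 + 298 = 832
Selection 6: 832 + 298 = 1130
Selection 7: 1130 + 298 = 1428
Selection 8: 1428 + 298 = 1726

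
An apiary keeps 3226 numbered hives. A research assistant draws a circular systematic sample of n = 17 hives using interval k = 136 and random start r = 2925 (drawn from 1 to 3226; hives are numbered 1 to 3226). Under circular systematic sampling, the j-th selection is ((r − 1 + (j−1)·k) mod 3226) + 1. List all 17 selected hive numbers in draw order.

2925, 3061, 3197, 107, 243, 379, 515, 651, 787, 923, 1059, 1195, 1331, 1467, 1603, 1739, 1875

Selection 1: 2925
Selection 2: 2925 + 136 = 3061
Selection 3: 3061 + 136 = 3197
Selection 4: 3197 + 136 = 3333 → 3333 − 3226 = 107
Selection 5: 107 + 136 = 243
Selection 6: 243 + 136 = 379
Selection 7: 379 + 136 = 515
Selection 8: 515 + 136 = 651
Selection 9: 651 + 136 = 787
Selection 10: 787 + 136 = 923
Selection 11: 923 + 136 = 1059
Selection 12: 1059 + 136 = 1195
Selection 13: 1195 + 136 = 1331
Selection 14: 1331 + 136 = 1467
Selection 15: 1467 + 136 = 1603
Selection 16: 1603 + 136 = 1739
Selection 17: 1739 + 136 = 1875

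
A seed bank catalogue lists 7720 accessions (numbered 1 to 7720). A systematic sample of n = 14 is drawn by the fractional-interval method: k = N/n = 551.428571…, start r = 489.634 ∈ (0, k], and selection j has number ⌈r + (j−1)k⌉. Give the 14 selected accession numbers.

j=1: r + 0k = 489.634 → ⌈·⌉ = 490
j=2: r + 1k = 1041.062571… → ⌈·⌉ = 1042
j=3: r + 2k = 1592.491142… → ⌈·⌉ = 1593
j=4: r + 3k = 2143.919714… → ⌈·⌉ = 2144
j=5: r + 4k = 2695.348285… → ⌈·⌉ = 2696
j=6: r + 5k = 3246.776857… → ⌈·⌉ = 3247
j=7: r + 6k = 3798.205428… → ⌈·⌉ = 3799
j=8: r + 7k = 4349.634 → ⌈·⌉ = 4350
j=9: r + 8k = 4901.062571… → ⌈·⌉ = 4902
j=10: r + 9k = 5452.491142… → ⌈·⌉ = 5453
j=11: r + 10k = 6003.919714… → ⌈·⌉ = 6004
j=12: r + 11k = 6555.348285… → ⌈·⌉ = 6556
j=13: r + 12k = 7106.776857… → ⌈·⌉ = 7107
j=14: r + 13k = 7658.205428… → ⌈·⌉ = 7659

490, 1042, 1593, 2144, 2696, 3247, 3799, 4350, 4902, 5453, 6004, 6556, 7107, 7659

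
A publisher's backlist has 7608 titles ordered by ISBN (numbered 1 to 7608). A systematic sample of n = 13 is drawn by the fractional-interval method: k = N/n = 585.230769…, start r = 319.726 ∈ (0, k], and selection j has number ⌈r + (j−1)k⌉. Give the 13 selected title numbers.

320, 905, 1491, 2076, 2661, 3246, 3832, 4417, 5002, 5587, 6173, 6758, 7343

j=1: r + 0k = 319.726 → ⌈·⌉ = 320
j=2: r + 1k = 904.956769… → ⌈·⌉ = 905
j=3: r + 2k = 1490.187538… → ⌈·⌉ = 1491
j=4: r + 3k = 2075.418307… → ⌈·⌉ = 2076
j=5: r + 4k = 2660.649076… → ⌈·⌉ = 2661
j=6: r + 5k = 3245.879846… → ⌈·⌉ = 3246
j=7: r + 6k = 3831.110615… → ⌈·⌉ = 3832
j=8: r + 7k = 4416.341384… → ⌈·⌉ = 4417
j=9: r + 8k = 5001.572153… → ⌈·⌉ = 5002
j=10: r + 9k = 5586.802923… → ⌈·⌉ = 5587
j=11: r + 10k = 6172.033692… → ⌈·⌉ = 6173
j=12: r + 11k = 6757.264461… → ⌈·⌉ = 6758
j=13: r + 12k = 7342.495230… → ⌈·⌉ = 7343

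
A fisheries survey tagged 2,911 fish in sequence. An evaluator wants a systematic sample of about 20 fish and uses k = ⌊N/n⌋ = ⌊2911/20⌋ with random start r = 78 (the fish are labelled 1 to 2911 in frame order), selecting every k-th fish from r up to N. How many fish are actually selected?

20

k = ⌊2911/20⌋ = 145
Achieved size = ⌊(2911 − 78)/145⌋ + 1 = ⌊2833/145⌋ + 1 = 19 + 1 = 20
(last selection: 78 + 19×145 = 2833 ≤ 2911; next would be 2978 > 2911)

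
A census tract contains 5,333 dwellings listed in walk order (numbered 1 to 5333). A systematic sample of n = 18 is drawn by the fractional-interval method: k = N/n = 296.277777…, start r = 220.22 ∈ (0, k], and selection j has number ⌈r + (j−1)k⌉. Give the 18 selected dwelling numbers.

221, 517, 813, 1110, 1406, 1702, 1998, 2295, 2591, 2887, 3183, 3480, 3776, 4072, 4369, 4665, 4961, 5257

j=1: r + 0k = 220.22 → ⌈·⌉ = 221
j=2: r + 1k = 516.497777… → ⌈·⌉ = 517
j=3: r + 2k = 812.775555… → ⌈·⌉ = 813
j=4: r + 3k = 1109.053333… → ⌈·⌉ = 1110
j=5: r + 4k = 1405.331111… → ⌈·⌉ = 1406
j=6: r + 5k = 1701.608888… → ⌈·⌉ = 1702
j=7: r + 6k = 1997.886666… → ⌈·⌉ = 1998
j=8: r + 7k = 2294.164444… → ⌈·⌉ = 2295
j=9: r + 8k = 2590.442222… → ⌈·⌉ = 2591
j=10: r + 9k = 2886.72 → ⌈·⌉ = 2887
j=11: r + 10k = 3182.997777… → ⌈·⌉ = 3183
j=12: r + 11k = 3479.275555… → ⌈·⌉ = 3480
j=13: r + 12k = 3775.553333… → ⌈·⌉ = 3776
j=14: r + 13k = 4071.831111… → ⌈·⌉ = 4072
j=15: r + 14k = 4368.108888… → ⌈·⌉ = 4369
j=16: r + 15k = 4664.386666… → ⌈·⌉ = 4665
j=17: r + 16k = 4960.664444… → ⌈·⌉ = 4961
j=18: r + 17k = 5256.942222… → ⌈·⌉ = 5257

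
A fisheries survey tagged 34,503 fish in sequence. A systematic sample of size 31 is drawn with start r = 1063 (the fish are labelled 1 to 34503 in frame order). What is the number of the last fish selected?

k = 34503/31 = 1113
31st selection = r + (31−1)·k = 1063 + 30×1113 = 1063 + 33390 = 34453

34453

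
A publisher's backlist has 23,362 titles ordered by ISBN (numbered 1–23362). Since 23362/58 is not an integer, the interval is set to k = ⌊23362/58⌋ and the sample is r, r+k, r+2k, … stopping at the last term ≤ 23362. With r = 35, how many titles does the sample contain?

k = ⌊23362/58⌋ = 402
Achieved size = ⌊(23362 − 35)/402⌋ + 1 = ⌊23327/402⌋ + 1 = 58 + 1 = 59
(last selection: 35 + 58×402 = 23351 ≤ 23362; next would be 23753 > 23362)

59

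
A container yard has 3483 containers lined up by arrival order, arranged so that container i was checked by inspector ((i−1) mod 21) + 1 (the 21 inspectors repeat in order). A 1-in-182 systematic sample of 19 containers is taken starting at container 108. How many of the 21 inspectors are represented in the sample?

Consecutive selections differ by k = 182, so their inspector numbers differ by 182 mod 21 = 14.
gcd(182, 21) = 7, so the sample visits 21/7 = 3 distinct residues mod 21.
Start 108 is inspector 3; the inspectors hit are 3, 10, 17.

3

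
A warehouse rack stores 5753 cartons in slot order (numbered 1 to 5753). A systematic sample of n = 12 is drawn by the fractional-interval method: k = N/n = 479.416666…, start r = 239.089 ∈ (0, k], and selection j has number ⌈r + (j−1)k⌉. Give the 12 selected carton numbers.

j=1: r + 0k = 239.089 → ⌈·⌉ = 240
j=2: r + 1k = 718.505666… → ⌈·⌉ = 719
j=3: r + 2k = 1197.922333… → ⌈·⌉ = 1198
j=4: r + 3k = 1677.339 → ⌈·⌉ = 1678
j=5: r + 4k = 2156.755666… → ⌈·⌉ = 2157
j=6: r + 5k = 2636.172333… → ⌈·⌉ = 2637
j=7: r + 6k = 3115.589 → ⌈·⌉ = 3116
j=8: r + 7k = 3595.005666… → ⌈·⌉ = 3596
j=9: r + 8k = 4074.422333… → ⌈·⌉ = 4075
j=10: r + 9k = 4553.839 → ⌈·⌉ = 4554
j=11: r + 10k = 5033.255666… → ⌈·⌉ = 5034
j=12: r + 11k = 5512.672333… → ⌈·⌉ = 5513

240, 719, 1198, 1678, 2157, 2637, 3116, 3596, 4075, 4554, 5034, 5513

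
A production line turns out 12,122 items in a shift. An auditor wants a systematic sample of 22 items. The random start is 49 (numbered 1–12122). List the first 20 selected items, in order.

k = N/n = 12122/22 = 551
item 1: 49
item 2: 49 + 551 = 600
item 3: 600 + 551 = 1151
item 4: 1151 + 551 = 1702
item 5: 1702 + 551 = 2253
item 6: 2253 + 551 = 2804
item 7: 2804 + 551 = 3355
item 8: 3355 + 551 = 3906
item 9: 3906 + 551 = 4457
item 10: 4457 + 551 = 5008
item 11: 5008 + 551 = 5559
item 12: 5559 + 551 = 6110
item 13: 6110 + 551 = 6661
item 14: 6661 + 551 = 7212
item 15: 7212 + 551 = 7763
item 16: 7763 + 551 = 8314
item 17: 8314 + 551 = 8865
item 18: 8865 + 551 = 9416
item 19: 9416 + 551 = 9967
item 20: 9967 + 551 = 10518

49, 600, 1151, 1702, 2253, 2804, 3355, 3906, 4457, 5008, 5559, 6110, 6661, 7212, 7763, 8314, 8865, 9416, 9967, 10518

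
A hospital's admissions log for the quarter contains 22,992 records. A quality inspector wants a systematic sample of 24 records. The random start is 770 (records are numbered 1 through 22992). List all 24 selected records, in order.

770, 1728, 2686, 3644, 4602, 5560, 6518, 7476, 8434, 9392, 10350, 11308, 12266, 13224, 14182, 15140, 16098, 17056, 18014, 18972, 19930, 20888, 21846, 22804

k = N/n = 22992/24 = 958
record 1: 770
record 2: 770 + 958 = 1728
record 3: 1728 + 958 = 2686
record 4: 2686 + 958 = 3644
record 5: 3644 + 958 = 4602
record 6: 4602 + 958 = 5560
record 7: 5560 + 958 = 6518
record 8: 6518 + 958 = 7476
record 9: 7476 + 958 = 8434
record 10: 8434 + 958 = 9392
record 11: 9392 + 958 = 10350
record 12: 10350 + 958 = 11308
record 13: 11308 + 958 = 12266
record 14: 12266 + 958 = 13224
record 15: 13224 + 958 = 14182
record 16: 14182 + 958 = 15140
record 17: 15140 + 958 = 16098
record 18: 16098 + 958 = 17056
record 19: 17056 + 958 = 18014
record 20: 18014 + 958 = 18972
record 21: 18972 + 958 = 19930
record 22: 19930 + 958 = 20888
record 23: 20888 + 958 = 21846
record 24: 21846 + 958 = 22804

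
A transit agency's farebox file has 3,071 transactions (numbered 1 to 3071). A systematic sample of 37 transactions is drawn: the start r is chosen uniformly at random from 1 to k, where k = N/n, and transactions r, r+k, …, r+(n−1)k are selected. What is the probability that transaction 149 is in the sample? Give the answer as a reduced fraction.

k = 3071/37 = 83.
Transaction 149 is selected iff r ≡ 149 (mod 83); exactly one such r in {1,…,83}.
Inclusion probability = 1/83.

1/83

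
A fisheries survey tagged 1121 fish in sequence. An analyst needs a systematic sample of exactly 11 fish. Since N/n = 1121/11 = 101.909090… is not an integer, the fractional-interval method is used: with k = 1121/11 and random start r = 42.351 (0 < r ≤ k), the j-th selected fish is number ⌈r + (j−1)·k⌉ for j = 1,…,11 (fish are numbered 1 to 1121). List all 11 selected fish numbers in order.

43, 145, 247, 349, 450, 552, 654, 756, 858, 960, 1062

j=1: r + 0k = 42.351 → ⌈·⌉ = 43
j=2: r + 1k = 144.260090… → ⌈·⌉ = 145
j=3: r + 2k = 246.169181… → ⌈·⌉ = 247
j=4: r + 3k = 348.078272… → ⌈·⌉ = 349
j=5: r + 4k = 449.987363… → ⌈·⌉ = 450
j=6: r + 5k = 551.896454… → ⌈·⌉ = 552
j=7: r + 6k = 653.805545… → ⌈·⌉ = 654
j=8: r + 7k = 755.714636… → ⌈·⌉ = 756
j=9: r + 8k = 857.623727… → ⌈·⌉ = 858
j=10: r + 9k = 959.532818… → ⌈·⌉ = 960
j=11: r + 10k = 1061.441909… → ⌈·⌉ = 1062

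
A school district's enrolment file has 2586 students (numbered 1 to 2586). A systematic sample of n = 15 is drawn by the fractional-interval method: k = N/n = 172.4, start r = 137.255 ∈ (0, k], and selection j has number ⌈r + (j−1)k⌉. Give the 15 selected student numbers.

138, 310, 483, 655, 827, 1000, 1172, 1345, 1517, 1689, 1862, 2034, 2207, 2379, 2551

j=1: r + 0k = 137.255 → ⌈·⌉ = 138
j=2: r + 1k = 309.655 → ⌈·⌉ = 310
j=3: r + 2k = 482.055 → ⌈·⌉ = 483
j=4: r + 3k = 654.455 → ⌈·⌉ = 655
j=5: r + 4k = 826.855 → ⌈·⌉ = 827
j=6: r + 5k = 999.255 → ⌈·⌉ = 1000
j=7: r + 6k = 1171.655 → ⌈·⌉ = 1172
j=8: r + 7k = 1344.055 → ⌈·⌉ = 1345
j=9: r + 8k = 1516.455 → ⌈·⌉ = 1517
j=10: r + 9k = 1688.855 → ⌈·⌉ = 1689
j=11: r + 10k = 1861.255 → ⌈·⌉ = 1862
j=12: r + 11k = 2033.655 → ⌈·⌉ = 2034
j=13: r + 12k = 2206.055 → ⌈·⌉ = 2207
j=14: r + 13k = 2378.455 → ⌈·⌉ = 2379
j=15: r + 14k = 2550.855 → ⌈·⌉ = 2551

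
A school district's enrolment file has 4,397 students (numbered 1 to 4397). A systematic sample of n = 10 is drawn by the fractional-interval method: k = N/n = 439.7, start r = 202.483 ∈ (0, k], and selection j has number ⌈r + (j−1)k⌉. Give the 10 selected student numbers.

203, 643, 1082, 1522, 1962, 2401, 2841, 3281, 3721, 4160

j=1: r + 0k = 202.483 → ⌈·⌉ = 203
j=2: r + 1k = 642.183 → ⌈·⌉ = 643
j=3: r + 2k = 1081.883 → ⌈·⌉ = 1082
j=4: r + 3k = 1521.583 → ⌈·⌉ = 1522
j=5: r + 4k = 1961.283 → ⌈·⌉ = 1962
j=6: r + 5k = 2400.983 → ⌈·⌉ = 2401
j=7: r + 6k = 2840.683 → ⌈·⌉ = 2841
j=8: r + 7k = 3280.383 → ⌈·⌉ = 3281
j=9: r + 8k = 3720.083 → ⌈·⌉ = 3721
j=10: r + 9k = 4159.783 → ⌈·⌉ = 4160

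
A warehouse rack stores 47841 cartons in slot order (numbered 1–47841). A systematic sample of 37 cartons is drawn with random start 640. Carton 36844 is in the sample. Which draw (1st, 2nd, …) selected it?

k = 47841/37 = 1293
position = (36844 − 640)/1293 + 1 = 36204/1293 + 1 = 28 + 1 = 29

29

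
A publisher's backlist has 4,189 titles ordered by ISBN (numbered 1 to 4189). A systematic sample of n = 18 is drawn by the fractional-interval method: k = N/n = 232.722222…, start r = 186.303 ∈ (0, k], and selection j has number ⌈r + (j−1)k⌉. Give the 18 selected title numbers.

187, 420, 652, 885, 1118, 1350, 1583, 1816, 2049, 2281, 2514, 2747, 2979, 3212, 3445, 3678, 3910, 4143

j=1: r + 0k = 186.303 → ⌈·⌉ = 187
j=2: r + 1k = 419.025222… → ⌈·⌉ = 420
j=3: r + 2k = 651.747444… → ⌈·⌉ = 652
j=4: r + 3k = 884.469666… → ⌈·⌉ = 885
j=5: r + 4k = 1117.191888… → ⌈·⌉ = 1118
j=6: r + 5k = 1349.914111… → ⌈·⌉ = 1350
j=7: r + 6k = 1582.636333… → ⌈·⌉ = 1583
j=8: r + 7k = 1815.358555… → ⌈·⌉ = 1816
j=9: r + 8k = 2048.080777… → ⌈·⌉ = 2049
j=10: r + 9k = 2280.803 → ⌈·⌉ = 2281
j=11: r + 10k = 2513.525222… → ⌈·⌉ = 2514
j=12: r + 11k = 2746.247444… → ⌈·⌉ = 2747
j=13: r + 12k = 2978.969666… → ⌈·⌉ = 2979
j=14: r + 13k = 3211.691888… → ⌈·⌉ = 3212
j=15: r + 14k = 3444.414111… → ⌈·⌉ = 3445
j=16: r + 15k = 3677.136333… → ⌈·⌉ = 3678
j=17: r + 16k = 3909.858555… → ⌈·⌉ = 3910
j=18: r + 17k = 4142.580777… → ⌈·⌉ = 4143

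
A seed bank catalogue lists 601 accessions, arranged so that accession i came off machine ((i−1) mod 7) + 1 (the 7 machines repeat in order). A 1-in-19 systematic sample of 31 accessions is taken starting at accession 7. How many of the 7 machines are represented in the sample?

7

Consecutive selections differ by k = 19, so their machine numbers differ by 19 mod 7 = 5.
gcd(19, 7) = 1, so the sample visits 7/1 = 7 distinct residues mod 7.
Start 7 is machine 7; the machines hit are 1, 2, 3, 4, 5, 6, 7.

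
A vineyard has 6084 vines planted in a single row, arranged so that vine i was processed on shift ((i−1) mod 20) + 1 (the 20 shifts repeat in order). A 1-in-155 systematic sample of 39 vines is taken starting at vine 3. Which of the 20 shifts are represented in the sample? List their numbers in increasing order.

3, 8, 13, 18

Consecutive selections differ by k = 155, so their shift numbers differ by 155 mod 20 = 15.
gcd(155, 20) = 5, so the sample visits 20/5 = 4 distinct residues mod 20.
Start 3 is shift 3; the shifts hit are 3, 8, 13, 18.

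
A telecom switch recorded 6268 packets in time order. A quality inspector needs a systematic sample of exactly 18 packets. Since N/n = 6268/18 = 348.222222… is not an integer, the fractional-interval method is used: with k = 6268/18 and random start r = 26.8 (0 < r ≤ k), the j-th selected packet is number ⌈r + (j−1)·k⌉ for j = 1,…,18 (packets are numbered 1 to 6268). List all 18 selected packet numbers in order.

27, 376, 724, 1072, 1420, 1768, 2117, 2465, 2813, 3161, 3510, 3858, 4206, 4554, 4902, 5251, 5599, 5947

j=1: r + 0k = 26.8 → ⌈·⌉ = 27
j=2: r + 1k = 375.022222… → ⌈·⌉ = 376
j=3: r + 2k = 723.244444… → ⌈·⌉ = 724
j=4: r + 3k = 1071.466666… → ⌈·⌉ = 1072
j=5: r + 4k = 1419.688888… → ⌈·⌉ = 1420
j=6: r + 5k = 1767.911111… → ⌈·⌉ = 1768
j=7: r + 6k = 2116.133333… → ⌈·⌉ = 2117
j=8: r + 7k = 2464.355555… → ⌈·⌉ = 2465
j=9: r + 8k = 2812.577777… → ⌈·⌉ = 2813
j=10: r + 9k = 3160.8 → ⌈·⌉ = 3161
j=11: r + 10k = 3509.022222… → ⌈·⌉ = 3510
j=12: r + 11k = 3857.244444… → ⌈·⌉ = 3858
j=13: r + 12k = 4205.466666… → ⌈·⌉ = 4206
j=14: r + 13k = 4553.688888… → ⌈·⌉ = 4554
j=15: r + 14k = 4901.911111… → ⌈·⌉ = 4902
j=16: r + 15k = 5250.133333… → ⌈·⌉ = 5251
j=17: r + 16k = 5598.355555… → ⌈·⌉ = 5599
j=18: r + 17k = 5946.577777… → ⌈·⌉ = 5947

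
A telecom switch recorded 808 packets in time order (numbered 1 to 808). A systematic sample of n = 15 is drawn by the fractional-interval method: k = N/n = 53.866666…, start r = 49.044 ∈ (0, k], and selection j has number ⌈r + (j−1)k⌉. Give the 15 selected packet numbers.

50, 103, 157, 211, 265, 319, 373, 427, 480, 534, 588, 642, 696, 750, 804

j=1: r + 0k = 49.044 → ⌈·⌉ = 50
j=2: r + 1k = 102.910666… → ⌈·⌉ = 103
j=3: r + 2k = 156.777333… → ⌈·⌉ = 157
j=4: r + 3k = 210.644 → ⌈·⌉ = 211
j=5: r + 4k = 264.510666… → ⌈·⌉ = 265
j=6: r + 5k = 318.377333… → ⌈·⌉ = 319
j=7: r + 6k = 372.244 → ⌈·⌉ = 373
j=8: r + 7k = 426.110666… → ⌈·⌉ = 427
j=9: r + 8k = 479.977333… → ⌈·⌉ = 480
j=10: r + 9k = 533.844 → ⌈·⌉ = 534
j=11: r + 10k = 587.710666… → ⌈·⌉ = 588
j=12: r + 11k = 641.577333… → ⌈·⌉ = 642
j=13: r + 12k = 695.444 → ⌈·⌉ = 696
j=14: r + 13k = 749.310666… → ⌈·⌉ = 750
j=15: r + 14k = 803.177333… → ⌈·⌉ = 804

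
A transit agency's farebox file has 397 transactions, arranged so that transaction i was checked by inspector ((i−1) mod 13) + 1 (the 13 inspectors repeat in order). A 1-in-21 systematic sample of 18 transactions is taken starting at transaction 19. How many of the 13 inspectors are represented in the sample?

Consecutive selections differ by k = 21, so their inspector numbers differ by 21 mod 13 = 8.
gcd(21, 13) = 1, so the sample visits 13/1 = 13 distinct residues mod 13.
Start 19 is inspector 6; the inspectors hit are 1, 2, 3, 4, 5, 6, 7, 8, 9, 10, 11, 12, 13.

13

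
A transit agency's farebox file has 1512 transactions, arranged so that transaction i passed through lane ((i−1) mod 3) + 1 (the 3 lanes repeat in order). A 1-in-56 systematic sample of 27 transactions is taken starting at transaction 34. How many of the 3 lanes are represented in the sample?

3

Consecutive selections differ by k = 56, so their lane numbers differ by 56 mod 3 = 2.
gcd(56, 3) = 1, so the sample visits 3/1 = 3 distinct residues mod 3.
Start 34 is lane 1; the lanes hit are 1, 2, 3.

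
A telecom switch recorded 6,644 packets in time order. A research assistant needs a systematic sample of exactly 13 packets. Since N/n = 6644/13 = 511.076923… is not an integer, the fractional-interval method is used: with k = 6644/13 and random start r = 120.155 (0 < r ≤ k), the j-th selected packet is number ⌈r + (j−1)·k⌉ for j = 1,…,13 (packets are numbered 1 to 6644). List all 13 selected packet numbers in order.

j=1: r + 0k = 120.155 → ⌈·⌉ = 121
j=2: r + 1k = 631.231923… → ⌈·⌉ = 632
j=3: r + 2k = 1142.308846… → ⌈·⌉ = 1143
j=4: r + 3k = 1653.385769… → ⌈·⌉ = 1654
j=5: r + 4k = 2164.462692… → ⌈·⌉ = 2165
j=6: r + 5k = 2675.539615… → ⌈·⌉ = 2676
j=7: r + 6k = 3186.616538… → ⌈·⌉ = 3187
j=8: r + 7k = 3697.693461… → ⌈·⌉ = 3698
j=9: r + 8k = 4208.770384… → ⌈·⌉ = 4209
j=10: r + 9k = 4719.847307… → ⌈·⌉ = 4720
j=11: r + 10k = 5230.924230… → ⌈·⌉ = 5231
j=12: r + 11k = 5742.001153… → ⌈·⌉ = 5743
j=13: r + 12k = 6253.078076… → ⌈·⌉ = 6254

121, 632, 1143, 1654, 2165, 2676, 3187, 3698, 4209, 4720, 5231, 5743, 6254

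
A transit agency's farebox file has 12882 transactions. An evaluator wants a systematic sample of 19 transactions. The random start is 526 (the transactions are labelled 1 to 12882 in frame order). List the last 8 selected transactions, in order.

7984, 8662, 9340, 10018, 10696, 11374, 12052, 12730

k = N/n = 12882/19 = 678
12th selection = 526 + 11×678 = 7984
13th: 7984 + 678 = 8662
14th: 8662 + 678 = 9340
15th: 9340 + 678 = 10018
16th: 10018 + 678 = 10696
17th: 10696 + 678 = 11374
18th: 11374 + 678 = 12052
19th: 12052 + 678 = 12730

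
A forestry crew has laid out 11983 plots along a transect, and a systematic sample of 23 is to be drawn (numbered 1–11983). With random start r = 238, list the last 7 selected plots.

k = N/n = 11983/23 = 521
17th selection = 238 + 16×521 = 8574
18th: 8574 + 521 = 9095
19th: 9095 + 521 = 9616
20th: 9616 + 521 = 10137
21st: 10137 + 521 = 10658
22nd: 10658 + 521 = 11179
23rd: 11179 + 521 = 11700

8574, 9095, 9616, 10137, 10658, 11179, 11700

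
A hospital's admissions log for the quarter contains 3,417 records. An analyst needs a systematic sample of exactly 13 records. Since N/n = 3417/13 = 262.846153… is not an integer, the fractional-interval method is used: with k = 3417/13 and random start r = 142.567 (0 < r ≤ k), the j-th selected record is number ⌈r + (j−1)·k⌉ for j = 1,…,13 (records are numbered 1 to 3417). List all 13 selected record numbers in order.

143, 406, 669, 932, 1194, 1457, 1720, 1983, 2246, 2509, 2772, 3034, 3297

j=1: r + 0k = 142.567 → ⌈·⌉ = 143
j=2: r + 1k = 405.413153… → ⌈·⌉ = 406
j=3: r + 2k = 668.259307… → ⌈·⌉ = 669
j=4: r + 3k = 931.105461… → ⌈·⌉ = 932
j=5: r + 4k = 1193.951615… → ⌈·⌉ = 1194
j=6: r + 5k = 1456.797769… → ⌈·⌉ = 1457
j=7: r + 6k = 1719.643923… → ⌈·⌉ = 1720
j=8: r + 7k = 1982.490076… → ⌈·⌉ = 1983
j=9: r + 8k = 2245.336230… → ⌈·⌉ = 2246
j=10: r + 9k = 2508.182384… → ⌈·⌉ = 2509
j=11: r + 10k = 2771.028538… → ⌈·⌉ = 2772
j=12: r + 11k = 3033.874692… → ⌈·⌉ = 3034
j=13: r + 12k = 3296.720846… → ⌈·⌉ = 3297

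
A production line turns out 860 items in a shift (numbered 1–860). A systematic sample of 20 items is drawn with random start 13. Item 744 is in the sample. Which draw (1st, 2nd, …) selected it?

k = 860/20 = 43
position = (744 − 13)/43 + 1 = 731/43 + 1 = 17 + 1 = 18

18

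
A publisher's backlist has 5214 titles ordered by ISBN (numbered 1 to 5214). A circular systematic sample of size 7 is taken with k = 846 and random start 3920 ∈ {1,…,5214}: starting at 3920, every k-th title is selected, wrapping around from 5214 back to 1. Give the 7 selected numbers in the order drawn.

3920, 4766, 398, 1244, 2090, 2936, 3782

Selection 1: 3920
Selection 2: 3920 + 846 = 4766
Selection 3: 4766 + 846 = 5612 → 5612 − 5214 = 398
Selection 4: 398 + 846 = 1244
Selection 5: 1244 + 846 = 2090
Selection 6: 2090 + 846 = 2936
Selection 7: 2936 + 846 = 3782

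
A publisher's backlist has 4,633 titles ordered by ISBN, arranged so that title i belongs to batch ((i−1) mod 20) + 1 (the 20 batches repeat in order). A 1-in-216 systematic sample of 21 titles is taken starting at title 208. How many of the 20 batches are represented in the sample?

5

Consecutive selections differ by k = 216, so their batch numbers differ by 216 mod 20 = 16.
gcd(216, 20) = 4, so the sample visits 20/4 = 5 distinct residues mod 20.
Start 208 is batch 8; the batches hit are 4, 8, 12, 16, 20.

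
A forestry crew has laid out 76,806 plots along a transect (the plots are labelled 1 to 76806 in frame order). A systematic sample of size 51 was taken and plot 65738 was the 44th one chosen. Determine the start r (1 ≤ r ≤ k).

k = 76806/51 = 1506
r = 65738 − (44−1)×1506 = 65738 − 64758 = 980

980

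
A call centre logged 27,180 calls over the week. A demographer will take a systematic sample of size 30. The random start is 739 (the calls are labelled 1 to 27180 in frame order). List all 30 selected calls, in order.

k = N/n = 27180/30 = 906
call 1: 739
call 2: 739 + 906 = 1645
call 3: 1645 + 906 = 2551
call 4: 2551 + 906 = 3457
call 5: 3457 + 906 = 4363
call 6: 4363 + 906 = 5269
call 7: 5269 + 906 = 6175
call 8: 6175 + 906 = 7081
call 9: 7081 + 906 = 7987
call 10: 7987 + 906 = 8893
call 11: 8893 + 906 = 9799
call 12: 9799 + 906 = 10705
call 13: 10705 + 906 = 11611
call 14: 11611 + 906 = 12517
call 15: 12517 + 906 = 13423
call 16: 13423 + 906 = 14329
call 17: 14329 + 906 = 15235
call 18: 15235 + 906 = 16141
call 19: 16141 + 906 = 17047
call 20: 17047 + 906 = 17953
call 21: 17953 + 906 = 18859
call 22: 18859 + 906 = 19765
call 23: 19765 + 906 = 20671
call 24: 20671 + 906 = 21577
call 25: 21577 + 906 = 22483
call 26: 22483 + 906 = 23389
call 27: 23389 + 906 = 24295
call 28: 24295 + 906 = 25201
call 29: 25201 + 906 = 26107
call 30: 26107 + 906 = 27013

739, 1645, 2551, 3457, 4363, 5269, 6175, 7081, 7987, 8893, 9799, 10705, 11611, 12517, 13423, 14329, 15235, 16141, 17047, 17953, 18859, 19765, 20671, 21577, 22483, 23389, 24295, 25201, 26107, 27013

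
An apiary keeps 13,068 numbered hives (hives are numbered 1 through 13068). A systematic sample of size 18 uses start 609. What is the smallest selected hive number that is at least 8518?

8595

k = 13068/18 = 726
Steps past start: ⌈(8518 − 609)/726⌉ = ⌈7909/726⌉ = 11
Selected hive: 609 + 11×726 = 8595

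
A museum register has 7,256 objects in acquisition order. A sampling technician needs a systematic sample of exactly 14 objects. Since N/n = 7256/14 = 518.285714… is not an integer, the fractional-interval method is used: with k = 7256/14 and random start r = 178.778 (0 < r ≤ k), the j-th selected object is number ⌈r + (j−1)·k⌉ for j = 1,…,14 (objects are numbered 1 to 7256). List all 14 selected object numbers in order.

j=1: r + 0k = 178.778 → ⌈·⌉ = 179
j=2: r + 1k = 697.063714… → ⌈·⌉ = 698
j=3: r + 2k = 1215.349428… → ⌈·⌉ = 1216
j=4: r + 3k = 1733.635142… → ⌈·⌉ = 1734
j=5: r + 4k = 2251.920857… → ⌈·⌉ = 2252
j=6: r + 5k = 2770.206571… → ⌈·⌉ = 2771
j=7: r + 6k = 3288.492285… → ⌈·⌉ = 3289
j=8: r + 7k = 3806.778 → ⌈·⌉ = 3807
j=9: r + 8k = 4325.063714… → ⌈·⌉ = 4326
j=10: r + 9k = 4843.349428… → ⌈·⌉ = 4844
j=11: r + 10k = 5361.635142… → ⌈·⌉ = 5362
j=12: r + 11k = 5879.920857… → ⌈·⌉ = 5880
j=13: r + 12k = 6398.206571… → ⌈·⌉ = 6399
j=14: r + 13k = 6916.492285… → ⌈·⌉ = 6917

179, 698, 1216, 1734, 2252, 2771, 3289, 3807, 4326, 4844, 5362, 5880, 6399, 6917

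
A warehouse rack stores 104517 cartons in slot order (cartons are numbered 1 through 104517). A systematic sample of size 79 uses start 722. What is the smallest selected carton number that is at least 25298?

k = 104517/79 = 1323
Steps past start: ⌈(25298 − 722)/1323⌉ = ⌈24576/1323⌉ = 19
Selected carton: 722 + 19×1323 = 25859

25859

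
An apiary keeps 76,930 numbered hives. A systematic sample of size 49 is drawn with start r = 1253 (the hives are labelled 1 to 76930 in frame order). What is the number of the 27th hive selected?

k = 76930/49 = 1570
27th selection = r + (27−1)·k = 1253 + 26×1570 = 1253 + 40820 = 42073

42073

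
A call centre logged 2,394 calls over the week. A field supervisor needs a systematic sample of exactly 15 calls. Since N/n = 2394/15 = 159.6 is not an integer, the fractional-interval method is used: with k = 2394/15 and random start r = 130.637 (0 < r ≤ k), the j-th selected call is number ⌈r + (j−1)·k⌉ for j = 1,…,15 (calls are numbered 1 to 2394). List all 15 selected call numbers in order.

j=1: r + 0k = 130.637 → ⌈·⌉ = 131
j=2: r + 1k = 290.237 → ⌈·⌉ = 291
j=3: r + 2k = 449.837 → ⌈·⌉ = 450
j=4: r + 3k = 609.437 → ⌈·⌉ = 610
j=5: r + 4k = 769.037 → ⌈·⌉ = 770
j=6: r + 5k = 928.637 → ⌈·⌉ = 929
j=7: r + 6k = 1088.237 → ⌈·⌉ = 1089
j=8: r + 7k = 1247.837 → ⌈·⌉ = 1248
j=9: r + 8k = 1407.437 → ⌈·⌉ = 1408
j=10: r + 9k = 1567.037 → ⌈·⌉ = 1568
j=11: r + 10k = 1726.637 → ⌈·⌉ = 1727
j=12: r + 11k = 1886.237 → ⌈·⌉ = 1887
j=13: r + 12k = 2045.837 → ⌈·⌉ = 2046
j=14: r + 13k = 2205.437 → ⌈·⌉ = 2206
j=15: r + 14k = 2365.037 → ⌈·⌉ = 2366

131, 291, 450, 610, 770, 929, 1089, 1248, 1408, 1568, 1727, 1887, 2046, 2206, 2366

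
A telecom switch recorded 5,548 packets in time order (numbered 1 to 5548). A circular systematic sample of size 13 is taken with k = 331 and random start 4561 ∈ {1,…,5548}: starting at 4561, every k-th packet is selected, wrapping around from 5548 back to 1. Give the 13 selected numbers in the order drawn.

Selection 1: 4561
Selection 2: 4561 + 331 = 4892
Selection 3: 4892 + 331 = 5223
Selection 4: 5223 + 331 = 5554 → 5554 − 5548 = 6
Selection 5: 6 + 331 = 337
Selection 6: 337 + 331 = 668
Selection 7: 668 + 331 = 999
Selection 8: 999 + 331 = 1330
Selection 9: 1330 + 331 = 1661
Selection 10: 1661 + 331 = 1992
Selection 11: 1992 + 331 = 2323
Selection 12: 2323 + 331 = 2654
Selection 13: 2654 + 331 = 2985

4561, 4892, 5223, 6, 337, 668, 999, 1330, 1661, 1992, 2323, 2654, 2985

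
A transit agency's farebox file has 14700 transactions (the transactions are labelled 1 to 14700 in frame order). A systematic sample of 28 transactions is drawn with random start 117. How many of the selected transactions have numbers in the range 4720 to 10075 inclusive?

k = 14700/28 = 525
First selection ≥ 4720: 117 + ⌈(4720−117)/525⌉·525 = 117 + 9×525 = 4842
Last selection ≤ 10075: 117 + ⌊(10075−117)/525⌋·525 = 117 + 18×525 = 9567
Count = 18 − 9 + 1 = 10

10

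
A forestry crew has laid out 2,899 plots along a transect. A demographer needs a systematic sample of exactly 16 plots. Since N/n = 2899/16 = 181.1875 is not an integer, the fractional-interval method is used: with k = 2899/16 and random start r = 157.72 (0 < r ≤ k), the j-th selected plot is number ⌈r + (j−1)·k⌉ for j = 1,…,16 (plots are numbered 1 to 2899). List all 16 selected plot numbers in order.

j=1: r + 0k = 157.72 → ⌈·⌉ = 158
j=2: r + 1k = 338.9075 → ⌈·⌉ = 339
j=3: r + 2k = 520.095 → ⌈·⌉ = 521
j=4: r + 3k = 701.2825 → ⌈·⌉ = 702
j=5: r + 4k = 882.47 → ⌈·⌉ = 883
j=6: r + 5k = 1063.6575 → ⌈·⌉ = 1064
j=7: r + 6k = 1244.845 → ⌈·⌉ = 1245
j=8: r + 7k = 1426.0325 → ⌈·⌉ = 1427
j=9: r + 8k = 1607.22 → ⌈·⌉ = 1608
j=10: r + 9k = 1788.4075 → ⌈·⌉ = 1789
j=11: r + 10k = 1969.595 → ⌈·⌉ = 1970
j=12: r + 11k = 2150.7825 → ⌈·⌉ = 2151
j=13: r + 12k = 2331.97 → ⌈·⌉ = 2332
j=14: r + 13k = 2513.1575 → ⌈·⌉ = 2514
j=15: r + 14k = 2694.345 → ⌈·⌉ = 2695
j=16: r + 15k = 2875.5325 → ⌈·⌉ = 2876

158, 339, 521, 702, 883, 1064, 1245, 1427, 1608, 1789, 1970, 2151, 2332, 2514, 2695, 2876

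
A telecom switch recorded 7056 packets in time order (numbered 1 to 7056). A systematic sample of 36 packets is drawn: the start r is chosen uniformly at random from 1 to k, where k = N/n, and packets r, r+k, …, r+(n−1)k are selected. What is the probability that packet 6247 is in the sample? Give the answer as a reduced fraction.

k = 7056/36 = 196.
Packet 6247 is selected iff r ≡ 6247 (mod 196); exactly one such r in {1,…,196}.
Inclusion probability = 1/196.

1/196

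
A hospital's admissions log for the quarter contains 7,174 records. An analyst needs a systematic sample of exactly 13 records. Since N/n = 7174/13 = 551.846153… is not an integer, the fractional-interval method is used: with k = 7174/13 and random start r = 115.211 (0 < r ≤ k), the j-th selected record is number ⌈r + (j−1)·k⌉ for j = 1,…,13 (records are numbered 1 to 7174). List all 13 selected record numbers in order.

116, 668, 1219, 1771, 2323, 2875, 3427, 3979, 4530, 5082, 5634, 6186, 6738

j=1: r + 0k = 115.211 → ⌈·⌉ = 116
j=2: r + 1k = 667.057153… → ⌈·⌉ = 668
j=3: r + 2k = 1218.903307… → ⌈·⌉ = 1219
j=4: r + 3k = 1770.749461… → ⌈·⌉ = 1771
j=5: r + 4k = 2322.595615… → ⌈·⌉ = 2323
j=6: r + 5k = 2874.441769… → ⌈·⌉ = 2875
j=7: r + 6k = 3426.287923… → ⌈·⌉ = 3427
j=8: r + 7k = 3978.134076… → ⌈·⌉ = 3979
j=9: r + 8k = 4529.980230… → ⌈·⌉ = 4530
j=10: r + 9k = 5081.826384… → ⌈·⌉ = 5082
j=11: r + 10k = 5633.672538… → ⌈·⌉ = 5634
j=12: r + 11k = 6185.518692… → ⌈·⌉ = 6186
j=13: r + 12k = 6737.364846… → ⌈·⌉ = 6738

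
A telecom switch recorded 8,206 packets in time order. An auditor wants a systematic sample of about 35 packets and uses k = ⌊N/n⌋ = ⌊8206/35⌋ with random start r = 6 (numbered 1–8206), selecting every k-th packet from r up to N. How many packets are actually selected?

k = ⌊8206/35⌋ = 234
Achieved size = ⌊(8206 − 6)/234⌋ + 1 = ⌊8200/234⌋ + 1 = 35 + 1 = 36
(last selection: 6 + 35×234 = 8196 ≤ 8206; next would be 8430 > 8206)

36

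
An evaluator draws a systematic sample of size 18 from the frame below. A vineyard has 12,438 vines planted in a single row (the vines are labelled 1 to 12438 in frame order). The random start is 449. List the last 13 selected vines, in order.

3904, 4595, 5286, 5977, 6668, 7359, 8050, 8741, 9432, 10123, 10814, 11505, 12196

k = N/n = 12438/18 = 691
6th selection = 449 + 5×691 = 3904
7th: 3904 + 691 = 4595
8th: 4595 + 691 = 5286
9th: 5286 + 691 = 5977
10th: 5977 + 691 = 6668
11th: 6668 + 691 = 7359
12th: 7359 + 691 = 8050
13th: 8050 + 691 = 8741
14th: 8741 + 691 = 9432
15th: 9432 + 691 = 10123
16th: 10123 + 691 = 10814
17th: 10814 + 691 = 11505
18th: 11505 + 691 = 12196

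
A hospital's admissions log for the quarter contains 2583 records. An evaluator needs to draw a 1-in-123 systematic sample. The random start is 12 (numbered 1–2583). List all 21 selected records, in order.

record 1: 12
record 2: 12 + 123 = 135
record 3: 135 + 123 = 258
record 4: 258 + 123 = 381
record 5: 381 + 123 = 504
record 6: 504 + 123 = 627
record 7: 627 + 123 = 750
record 8: 750 + 123 = 873
record 9: 873 + 123 = 996
record 10: 996 + 123 = 1119
record 11: 1119 + 123 = 1242
record 12: 1242 + 123 = 1365
record 13: 1365 + 123 = 1488
record 14: 1488 + 123 = 1611
record 15: 1611 + 123 = 1734
record 16: 1734 + 123 = 1857
record 17: 1857 + 123 = 1980
record 18: 1980 + 123 = 2103
record 19: 2103 + 123 = 2226
record 20: 2226 + 123 = 2349
record 21: 2349 + 123 = 2472

12, 135, 258, 381, 504, 627, 750, 873, 996, 1119, 1242, 1365, 1488, 1611, 1734, 1857, 1980, 2103, 2226, 2349, 2472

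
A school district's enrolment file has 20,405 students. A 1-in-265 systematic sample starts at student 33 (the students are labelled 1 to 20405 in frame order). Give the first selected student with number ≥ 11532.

k = 265
Steps past start: ⌈(11532 − 33)/265⌉ = ⌈11499/265⌉ = 44
Selected student: 33 + 44×265 = 11693

11693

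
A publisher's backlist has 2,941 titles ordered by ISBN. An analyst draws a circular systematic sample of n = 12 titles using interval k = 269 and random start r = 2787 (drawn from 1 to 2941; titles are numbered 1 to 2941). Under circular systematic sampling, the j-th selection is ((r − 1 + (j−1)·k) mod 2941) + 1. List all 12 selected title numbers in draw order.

Selection 1: 2787
Selection 2: 2787 + 269 = 3056 → 3056 − 2941 = 115
Selection 3: 115 + 269 = 384
Selection 4: 384 + 269 = 653
Selection 5: 653 + 269 = 922
Selection 6: 922 + 269 = 1191
Selection 7: 1191 + 269 = 1460
Selection 8: 1460 + 269 = 1729
Selection 9: 1729 + 269 = 1998
Selection 10: 1998 + 269 = 2267
Selection 11: 2267 + 269 = 2536
Selection 12: 2536 + 269 = 2805

2787, 115, 384, 653, 922, 1191, 1460, 1729, 1998, 2267, 2536, 2805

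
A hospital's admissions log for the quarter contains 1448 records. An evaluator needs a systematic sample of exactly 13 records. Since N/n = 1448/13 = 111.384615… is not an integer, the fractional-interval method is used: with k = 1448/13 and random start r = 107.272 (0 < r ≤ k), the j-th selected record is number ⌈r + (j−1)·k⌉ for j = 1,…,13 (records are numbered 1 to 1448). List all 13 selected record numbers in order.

108, 219, 331, 442, 553, 665, 776, 887, 999, 1110, 1222, 1333, 1444

j=1: r + 0k = 107.272 → ⌈·⌉ = 108
j=2: r + 1k = 218.656615… → ⌈·⌉ = 219
j=3: r + 2k = 330.041230… → ⌈·⌉ = 331
j=4: r + 3k = 441.425846… → ⌈·⌉ = 442
j=5: r + 4k = 552.810461… → ⌈·⌉ = 553
j=6: r + 5k = 664.195076… → ⌈·⌉ = 665
j=7: r + 6k = 775.579692… → ⌈·⌉ = 776
j=8: r + 7k = 886.964307… → ⌈·⌉ = 887
j=9: r + 8k = 998.348923… → ⌈·⌉ = 999
j=10: r + 9k = 1109.733538… → ⌈·⌉ = 1110
j=11: r + 10k = 1221.118153… → ⌈·⌉ = 1222
j=12: r + 11k = 1332.502769… → ⌈·⌉ = 1333
j=13: r + 12k = 1443.887384… → ⌈·⌉ = 1444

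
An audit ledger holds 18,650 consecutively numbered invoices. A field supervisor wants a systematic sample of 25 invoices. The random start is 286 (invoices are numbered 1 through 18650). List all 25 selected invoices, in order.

k = N/n = 18650/25 = 746
invoice 1: 286
invoice 2: 286 + 746 = 1032
invoice 3: 1032 + 746 = 1778
invoice 4: 1778 + 746 = 2524
invoice 5: 2524 + 746 = 3270
invoice 6: 3270 + 746 = 4016
invoice 7: 4016 + 746 = 4762
invoice 8: 4762 + 746 = 5508
invoice 9: 5508 + 746 = 6254
invoice 10: 6254 + 746 = 7000
invoice 11: 7000 + 746 = 7746
invoice 12: 7746 + 746 = 8492
invoice 13: 8492 + 746 = 9238
invoice 14: 9238 + 746 = 9984
invoice 15: 9984 + 746 = 10730
invoice 16: 10730 + 746 = 11476
invoice 17: 11476 + 746 = 12222
invoice 18: 12222 + 746 = 12968
invoice 19: 12968 + 746 = 13714
invoice 20: 13714 + 746 = 14460
invoice 21: 14460 + 746 = 15206
invoice 22: 15206 + 746 = 15952
invoice 23: 15952 + 746 = 16698
invoice 24: 16698 + 746 = 17444
invoice 25: 17444 + 746 = 18190

286, 1032, 1778, 2524, 3270, 4016, 4762, 5508, 6254, 7000, 7746, 8492, 9238, 9984, 10730, 11476, 12222, 12968, 13714, 14460, 15206, 15952, 16698, 17444, 18190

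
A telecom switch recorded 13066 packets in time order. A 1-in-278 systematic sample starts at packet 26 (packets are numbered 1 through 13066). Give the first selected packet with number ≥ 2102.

2250

k = 278
Steps past start: ⌈(2102 − 26)/278⌉ = ⌈2076/278⌉ = 8
Selected packet: 26 + 8×278 = 2250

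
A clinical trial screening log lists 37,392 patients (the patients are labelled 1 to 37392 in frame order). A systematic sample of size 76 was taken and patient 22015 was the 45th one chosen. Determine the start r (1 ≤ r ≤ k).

367

k = 37392/76 = 492
r = 22015 − (45−1)×492 = 22015 − 21648 = 367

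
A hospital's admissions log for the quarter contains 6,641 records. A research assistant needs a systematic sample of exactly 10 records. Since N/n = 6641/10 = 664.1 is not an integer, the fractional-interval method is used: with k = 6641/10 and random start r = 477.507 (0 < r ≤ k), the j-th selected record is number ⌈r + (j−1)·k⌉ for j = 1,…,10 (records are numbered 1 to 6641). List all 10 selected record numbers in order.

j=1: r + 0k = 477.507 → ⌈·⌉ = 478
j=2: r + 1k = 1141.607 → ⌈·⌉ = 1142
j=3: r + 2k = 1805.707 → ⌈·⌉ = 1806
j=4: r + 3k = 2469.807 → ⌈·⌉ = 2470
j=5: r + 4k = 3133.907 → ⌈·⌉ = 3134
j=6: r + 5k = 3798.007 → ⌈·⌉ = 3799
j=7: r + 6k = 4462.107 → ⌈·⌉ = 4463
j=8: r + 7k = 5126.207 → ⌈·⌉ = 5127
j=9: r + 8k = 5790.307 → ⌈·⌉ = 5791
j=10: r + 9k = 6454.407 → ⌈·⌉ = 6455

478, 1142, 1806, 2470, 3134, 3799, 4463, 5127, 5791, 6455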